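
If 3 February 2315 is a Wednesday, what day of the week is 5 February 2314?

Count forward from the earlier date (February 5, 2314) to the later (February 3, 2315):
February 2314: 28 − 5 = 23 days remain (2314 is not a leap year, so February has 28 days).
Then 11 full months totalling 337 days.
February 1–3, 2315: 3 days (2315 is not a leap year).
Total: 23 + 337 + 3 = 363 days.
363 mod 7 = 6, so 6 days before Wednesday is Thursday.

Thursday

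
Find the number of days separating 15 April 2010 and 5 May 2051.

From April 15, 2010 to April 15, 2051: 41 years, of which 10 contain a Feb 29 — 31×365 + 10×366 = 14975 days.
April 2051: 30 − 15 = 15 days remain.
May 1–5, 2051: 5 days.
Residual: 20 days.
Total: 14995 days.

14995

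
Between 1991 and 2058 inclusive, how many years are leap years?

Years divisible by 4: 1992, 1996, …, 2056 — 17 in all.
2000 is divisible by 400, so still leap.
No century exceptions apply. Count: 17.

17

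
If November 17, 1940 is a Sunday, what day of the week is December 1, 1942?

November 17, 1940 → November 17, 1941: 365 days.
November 17, 1941 → November 17, 1942: 365 days.
November 1942: 30 − 17 = 13 days remain.
December 1, 1942: 1 day.
Residual: 14 days.
Total: 744 days.
744 mod 7 = 2, so 2 days after Sunday is Tuesday.

Tuesday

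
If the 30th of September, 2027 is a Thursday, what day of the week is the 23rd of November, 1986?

Sunday

Count forward from the earlier date (November 23, 1986) to the later (September 30, 2027):
Day-of-year of November 23, 1986: 327.
Day-of-year of September 30, 2027: 273.
1986 has 365 days, so 365 − 327 = 38 days remain in 1986.
Full years 1987–2026: 30 common + 10 leap = 30×365 + 10×366 = 14610 days.
Total: 38 + 14610 + 273 = 14921 days.
14921 mod 7 = 4, so 4 days before Thursday is Sunday.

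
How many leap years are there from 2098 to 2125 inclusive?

6

Years divisible by 4 in [2098, 2125]: 2100, 2104, 2108, 2112, 2116, 2120, 2124.
Of these, 2100 is divisible by 100 but not 400, so not leap.
Leap years: 7 − 1 = 6.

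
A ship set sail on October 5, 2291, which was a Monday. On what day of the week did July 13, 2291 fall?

Monday

Count forward from the earlier date (July 13, 2291) to the later (October 5, 2291):
July 2291: 31 − 13 = 18 days remain.
Then August (31), September (30): 31 + 30 = 61 days.
October 1–5, 2291: 5 days.
Total: 18 + 61 + 5 = 84 days.
84 is a multiple of 7, so July 13, 2291 falls on the same weekday: Monday.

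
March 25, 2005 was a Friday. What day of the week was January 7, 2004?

Wednesday

Count forward from the earlier date (January 7, 2004) to the later (March 25, 2005):
Day-of-year of January 7, 2004: 7.
Day-of-year of March 25, 2005: 84.
2004 has 366 days, so 366 − 7 = 359 days remain in 2004.
Total: 359 + 84 = 443 days.
443 mod 7 = 2, so 2 days before Friday is Wednesday.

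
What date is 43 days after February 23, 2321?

April 7, 2321

Count 43 days after February 23, 2321:
February 2321: 28 − 23 = 5 days remain (2321 is not a leap year, so February has 28 days).
Then March (31): 31 days.
April 1–7, 2321: 7 days.
Total: 5 + 31 + 7 = 43 days.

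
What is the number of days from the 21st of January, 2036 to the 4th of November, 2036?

288

January 2036: 31 − 21 = 10 days remain.
Then 9 full months totalling 274 days.
November 1–4, 2036: 4 days.
Total: 10 + 274 + 4 = 288 days.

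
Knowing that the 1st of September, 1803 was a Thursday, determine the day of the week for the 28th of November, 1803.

September 1803: 30 − 1 = 29 days remain.
Then October (31): 31 days.
November 1–28, 1803: 28 days.
Total: 29 + 31 + 28 = 88 days.
88 mod 7 = 4, so 4 days after Thursday is Monday.

Monday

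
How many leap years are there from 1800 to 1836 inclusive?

9

Years divisible by 4 in [1800, 1836]: 1800, 1804, 1808, 1812, 1816, 1820, 1824, 1828, 1832, 1836.
Of these, 1800 is divisible by 100 but not 400, so not leap.
Leap years: 10 − 1 = 9.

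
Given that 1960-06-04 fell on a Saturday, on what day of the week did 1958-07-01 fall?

Tuesday

Count forward from the earlier date (July 1, 1958) to the later (June 4, 1960):
July 1958: 31 − 1 = 30 days remain.
Then 22 full months totalling 670 days.
June 1–4, 1960: 4 days.
Total: 30 + 670 + 4 = 704 days.
704 mod 7 = 4, so 4 days before Saturday is Tuesday.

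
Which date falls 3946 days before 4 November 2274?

15 January 2264

Count 3946 days before November 4, 2274:
Day-of-year of January 15, 2264: 15.
Day-of-year of November 4, 2274: 308.
2264 has 366 days, so 366 − 15 = 351 days remain in 2264.
Full years 2265–2273: 7 common + 2 leap = 7×365 + 2×366 = 3287 days.
Total: 351 + 3287 + 308 = 3946 days.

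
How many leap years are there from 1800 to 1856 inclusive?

14

Years divisible by 4: 1800, 1804, …, 1856 — 15 in all.
Of these, 1800 is divisible by 100 but not 400, so not leap.
Leap years: 15 − 1 = 14.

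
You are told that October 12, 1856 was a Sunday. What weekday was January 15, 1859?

Saturday

October 12, 1856 → October 12, 1857: 365 days.
October 12, 1857 → October 12, 1858: 365 days.
October 1858: 31 − 12 = 19 days remain.
Then November (30), December (31): 30 + 31 = 61 days.
January 1–15, 1859: 15 days.
Residual: 95 days.
Total: 825 days.
825 mod 7 = 6, so 6 days after Sunday is Saturday.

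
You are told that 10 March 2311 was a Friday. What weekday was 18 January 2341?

Day-of-year of March 10, 2311: 69.
Day-of-year of January 18, 2341: 18.
2311 has 365 days, so 365 − 69 = 296 days remain in 2311.
Full years 2312–2340: 21 common + 8 leap = 21×365 + 8×366 = 10593 days.
Total: 296 + 10593 + 18 = 10907 days.
10907 mod 7 = 1, so 1 day after Friday is Saturday.

Saturday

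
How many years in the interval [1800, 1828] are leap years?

7

Years divisible by 4 in [1800, 1828]: 1800, 1804, 1808, 1812, 1816, 1820, 1824, 1828.
Of these, 1800 is divisible by 100 but not 400, so not leap.
Leap years: 8 − 1 = 7.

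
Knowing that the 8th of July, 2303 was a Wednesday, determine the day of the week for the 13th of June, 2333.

From July 8, 2303 to July 8, 2332: 29 years, of which 8 contain a Feb 29 — 21×365 + 8×366 = 10593 days.
July 2332: 31 − 8 = 23 days remain.
Then 10 full months totalling 304 days.
June 1–13, 2333: 13 days.
Residual: 340 days.
Total: 10933 days.
10933 mod 7 = 6, so 6 days after Wednesday is Tuesday.

Tuesday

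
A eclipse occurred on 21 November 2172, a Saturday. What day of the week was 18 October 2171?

Friday

Count forward from the earlier date (October 18, 2171) to the later (November 21, 2172):
October 18, 2171 → October 18, 2172: 366 days (2172 is a leap year).
October 2172: 31 − 18 = 13 days remain.
November 1–21, 2172: 21 days.
Residual: 34 days.
Total: 400 days.
400 mod 7 = 1, so 1 day before Saturday is Friday.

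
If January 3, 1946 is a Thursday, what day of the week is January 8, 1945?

Monday

Count forward from the earlier date (January 8, 1945) to the later (January 3, 1946):
Day-of-year of January 8, 1945: 8.
Day-of-year of January 3, 1946: 3.
1945 has 365 days, so 365 − 8 = 357 days remain in 1945.
Total: 357 + 3 = 360 days.
360 mod 7 = 3, so 3 days before Thursday is Monday.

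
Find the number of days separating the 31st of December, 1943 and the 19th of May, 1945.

505

Day-of-year of December 31, 1943: 365.
Day-of-year of May 19, 1945: 139.
1943 has 365 days, so 365 − 365 = 0 days remain in 1943.
Full years: 1944: 366. Sum = 366.
Total: 0 + 366 + 139 = 505 days.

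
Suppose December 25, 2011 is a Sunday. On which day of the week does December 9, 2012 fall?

Sunday

December 2011: 31 − 25 = 6 days remain.
Then 11 full months totalling 335 days.
December 1–9, 2012: 9 days.
Total: 6 + 335 + 9 = 350 days.
350 is a multiple of 7, so December 9, 2012 falls on the same weekday: Sunday.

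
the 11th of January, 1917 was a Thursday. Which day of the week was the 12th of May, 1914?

Tuesday

Count forward from the earlier date (May 12, 1914) to the later (January 11, 1917):
Day-of-year of May 12, 1914: 132.
Day-of-year of January 11, 1917: 11.
1914 has 365 days, so 365 − 132 = 233 days remain in 1914.
Full years: 1915: 365; 1916: 366. Sum = 731.
Total: 233 + 731 + 11 = 975 days.
975 mod 7 = 2, so 2 days before Thursday is Tuesday.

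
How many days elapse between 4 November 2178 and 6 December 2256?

From November 4, 2178 to November 4, 2256: 78 years, of which 19 contain a Feb 29 — 59×365 + 19×366 = 28489 days.
(2200 is not a leap year (divisible by 100 but not 400).)
November 2256: 30 − 4 = 26 days remain.
December 1–6, 2256: 6 days.
Residual: 32 days.
Total: 28521 days.

28521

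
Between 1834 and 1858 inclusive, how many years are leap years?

Years divisible by 4 in [1834, 1858]: 1836, 1840, 1844, 1848, 1852, 1856.
No century exceptions apply. Count: 6.

6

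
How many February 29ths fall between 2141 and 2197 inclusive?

Years divisible by 4: 2144, 2148, …, 2196 — 14 in all.
No century exceptions apply. Count: 14.

14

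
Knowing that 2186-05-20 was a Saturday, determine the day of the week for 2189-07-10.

Friday

May 20, 2186 → May 20, 2187: 365 days.
May 20, 2187 → May 20, 2188: 366 days (2188 is a leap year).
May 20, 2188 → May 20, 2189: 365 days.
May 2189: 31 − 20 = 11 days remain.
Then June (30): 30 days.
July 1–10, 2189: 10 days.
Residual: 51 days.
Total: 1147 days.
1147 mod 7 = 6, so 6 days after Saturday is Friday.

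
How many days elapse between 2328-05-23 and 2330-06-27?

May 23, 2328 → May 23, 2329: 365 days.
May 23, 2329 → May 23, 2330: 365 days.
May 2330: 31 − 23 = 8 days remain.
June 1–27, 2330: 27 days.
Residual: 35 days.
Total: 765 days.

765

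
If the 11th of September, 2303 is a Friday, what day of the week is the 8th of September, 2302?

Monday

Count forward from the earlier date (September 8, 2302) to the later (September 11, 2303):
Day-of-year of September 8, 2302: 251.
Day-of-year of September 11, 2303: 254.
2302 has 365 days, so 365 − 251 = 114 days remain in 2302.
Total: 114 + 254 = 368 days.
368 mod 7 = 4, so 4 days before Friday is Monday.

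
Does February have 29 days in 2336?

2336 is a leap year.

Yes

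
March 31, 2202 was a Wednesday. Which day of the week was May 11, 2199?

Saturday

Count forward from the earlier date (May 11, 2199) to the later (March 31, 2202):
Day-of-year of May 11, 2199: 131.
Day-of-year of March 31, 2202: 90.
2199 has 365 days, so 365 − 131 = 234 days remain in 2199.
Full years: 2200: 365; 2201: 365. Sum = 730.
Total: 234 + 730 + 90 = 1054 days.
1054 mod 7 = 4, so 4 days before Wednesday is Saturday.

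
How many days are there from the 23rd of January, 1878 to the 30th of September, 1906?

10476

From January 23, 1878 to January 23, 1906: 28 years, of which 6 contain a Feb 29 — 22×365 + 6×366 = 10226 days.
(1900 is not a leap year (divisible by 100 but not 400).)
January 1906: 31 − 23 = 8 days remain.
Then February 1906 (28), March (31), April (30), May (31), June (30), July (31), August (31): 28 + 31 + 30 + 31 + 30 + 31 + 31 = 212 days.
September 1–30, 1906: 30 days.
Residual: 250 days.
Total: 10476 days.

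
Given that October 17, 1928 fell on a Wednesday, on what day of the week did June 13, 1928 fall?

Count forward from the earlier date (June 13, 1928) to the later (October 17, 1928):
June 1928: 30 − 13 = 17 days remain.
Then July (31), August (31), September (30): 31 + 31 + 30 = 92 days.
October 1–17, 1928: 17 days.
Total: 17 + 92 + 17 = 126 days.
126 is a multiple of 7, so June 13, 1928 falls on the same weekday: Wednesday.

Wednesday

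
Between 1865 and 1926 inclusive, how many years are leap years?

Years divisible by 4: 1868, 1872, …, 1924 — 15 in all.
Of these, 1900 is divisible by 100 but not 400, so not leap.
Leap years: 15 − 1 = 14.

14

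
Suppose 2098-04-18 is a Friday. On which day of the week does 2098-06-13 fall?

April 2098: 30 − 18 = 12 days remain.
Then May (31): 31 days.
June 1–13, 2098: 13 days.
Total: 12 + 31 + 13 = 56 days.
56 is a multiple of 7, so 2098-06-13 falls on the same weekday: Friday.

Friday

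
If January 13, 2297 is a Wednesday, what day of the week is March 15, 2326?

Monday

Day-of-year of January 13, 2297: 13.
Day-of-year of March 15, 2326: 74.
2297 has 365 days, so 365 − 13 = 352 days remain in 2297.
Full years 2298–2325: 22 common + 6 leap = 22×365 + 6×366 = 10226 days.
Total: 352 + 10226 + 74 = 10652 days.
10652 mod 7 = 5, so 5 days after Wednesday is Monday.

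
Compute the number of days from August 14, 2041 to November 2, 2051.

From August 14, 2041 to August 14, 2051: 10 years, of which 2 contain a Feb 29 — 8×365 + 2×366 = 3652 days.
August 2051: 31 − 14 = 17 days remain.
Then September (30), October (31): 30 + 31 = 61 days.
November 1–2, 2051: 2 days.
Residual: 80 days.
Total: 3732 days.

3732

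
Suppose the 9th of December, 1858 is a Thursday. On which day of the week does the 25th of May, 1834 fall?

Sunday

Count forward from the earlier date (May 25, 1834) to the later (December 9, 1858):
Day-of-year of May 25, 1834: 145.
Day-of-year of December 9, 1858: 343.
1834 has 365 days, so 365 − 145 = 220 days remain in 1834.
Full years 1835–1857: 17 common + 6 leap = 17×365 + 6×366 = 8401 days.
Total: 220 + 8401 + 343 = 8964 days.
8964 mod 7 = 4, so 4 days before Thursday is Sunday.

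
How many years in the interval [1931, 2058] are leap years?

Years divisible by 4: 1932, 1936, …, 2056 — 32 in all.
2000 is divisible by 400, so still leap.
No century exceptions apply. Count: 32.

32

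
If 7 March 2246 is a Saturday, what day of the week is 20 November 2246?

Friday

March 2246: 31 − 7 = 24 days remain.
Then April (30), May (31), June (30), July (31), August (31), September (30), October (31): 30 + 31 + 30 + 31 + 31 + 30 + 31 = 214 days.
November 1–20, 2246: 20 days.
Total: 24 + 214 + 20 = 258 days.
258 mod 7 = 6, so 6 days after Saturday is Friday.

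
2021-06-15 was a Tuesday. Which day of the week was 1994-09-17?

Saturday

Count forward from the earlier date (September 17, 1994) to the later (June 15, 2021):
From September 17, 1994 to September 17, 2020: 26 years, of which 7 contain a Feb 29 — 19×365 + 7×366 = 9497 days.
(2000 is a leap year (divisible by 400).)
September 2020: 30 − 17 = 13 days remain.
Then October (31), November (30), December (31), January (31), February 2021 (28), March (31), April (30), May (31): 31 + 30 + 31 + 31 + 28 + 31 + 30 + 31 = 243 days.
June 1–15, 2021: 15 days.
Residual: 271 days.
Total: 9768 days.
9768 mod 7 = 3, so 3 days before Tuesday is Saturday.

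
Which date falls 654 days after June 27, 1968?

April 12, 1970

Count 654 days after June 27, 1968:
Day-of-year of June 27, 1968: 179.
Day-of-year of April 12, 1970: 102.
1968 has 366 days, so 366 − 179 = 187 days remain in 1968.
Full years: 1969: 365. Sum = 365.
Total: 187 + 365 + 102 = 654 days.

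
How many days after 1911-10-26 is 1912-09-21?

331

Day-of-year of October 26, 1911: 299.
Day-of-year of September 21, 1912: 265.
1911 has 365 days, so 365 − 299 = 66 days remain in 1911.
Total: 66 + 265 = 331 days.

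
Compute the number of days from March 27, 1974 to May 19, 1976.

March 27, 1974 → March 27, 1975: 365 days.
March 27, 1975 → March 27, 1976: 366 days (1976 is a leap year).
March 1976: 31 − 27 = 4 days remain.
Then April (30): 30 days.
May 1–19, 1976: 19 days.
Residual: 53 days.
Total: 784 days.

784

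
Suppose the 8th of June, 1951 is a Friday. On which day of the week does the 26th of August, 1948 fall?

Thursday

Count forward from the earlier date (August 26, 1948) to the later (June 8, 1951):
August 26, 1948 → August 26, 1949: 365 days.
August 26, 1949 → August 26, 1950: 365 days.
August 1950: 31 − 26 = 5 days remain.
Then 9 full months totalling 273 days.
June 1–8, 1951: 8 days.
Residual: 286 days.
Total: 1016 days.
1016 mod 7 = 1, so 1 day before Friday is Thursday.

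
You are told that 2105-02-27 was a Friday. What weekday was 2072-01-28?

Count forward from the earlier date (January 28, 2072) to the later (February 27, 2105):
Day-of-year of January 28, 2072: 28.
Day-of-year of February 27, 2105: 58.
2072 has 366 days, so 366 − 28 = 338 days remain in 2072.
Full years 2073–2104: 25 common + 7 leap = 25×365 + 7×366 = 11687 days.
Total: 338 + 11687 + 58 = 12083 days.
12083 mod 7 = 1, so 1 day before Friday is Thursday.

Thursday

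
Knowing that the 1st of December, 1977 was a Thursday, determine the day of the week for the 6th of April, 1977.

Count forward from the earlier date (April 6, 1977) to the later (December 1, 1977):
April 1977: 30 − 6 = 24 days remain.
Then May (31), June (30), July (31), August (31), September (30), October (31), November (30): 31 + 30 + 31 + 31 + 30 + 31 + 30 = 214 days.
December 1, 1977: 1 day.
Total: 24 + 214 + 1 = 239 days.
239 mod 7 = 1, so 1 day before Thursday is Wednesday.

Wednesday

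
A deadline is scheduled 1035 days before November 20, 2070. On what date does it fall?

January 20, 2068

Count 1035 days before November 20, 2070:
Day-of-year of January 20, 2068: 20.
Day-of-year of November 20, 2070: 324.
2068 has 366 days, so 366 − 20 = 346 days remain in 2068.
Full years: 2069: 365. Sum = 365.
Total: 346 + 365 + 324 = 1035 days.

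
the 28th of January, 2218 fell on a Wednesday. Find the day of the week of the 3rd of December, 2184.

Friday

Count forward from the earlier date (December 3, 2184) to the later (January 28, 2218):
From December 3, 2184 to December 3, 2217: 33 years, of which 7 contain a Feb 29 — 26×365 + 7×366 = 12052 days.
(2200 is not a leap year (divisible by 100 but not 400).)
December 2217: 31 − 3 = 28 days remain.
January 1–28, 2218: 28 days.
Residual: 56 days.
Total: 12108 days.
12108 mod 7 = 5, so 5 days before Wednesday is Friday.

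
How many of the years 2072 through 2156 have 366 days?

21

Years divisible by 4: 2072, 2076, …, 2156 — 22 in all.
Of these, 2100 is divisible by 100 but not 400, so not leap.
Leap years: 22 − 1 = 21.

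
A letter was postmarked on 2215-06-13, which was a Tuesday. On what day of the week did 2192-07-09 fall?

Monday

Count forward from the earlier date (July 9, 2192) to the later (June 13, 2215):
Day-of-year of July 9, 2192: 191.
Day-of-year of June 13, 2215: 164.
2192 has 366 days, so 366 − 191 = 175 days remain in 2192.
Full years 2193–2214: 18 common + 4 leap = 18×365 + 4×366 = 8034 days.
Total: 175 + 8034 + 164 = 8373 days.
8373 mod 7 = 1, so 1 day before Tuesday is Monday.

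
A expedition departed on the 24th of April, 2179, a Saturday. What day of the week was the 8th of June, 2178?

Count forward from the earlier date (June 8, 2178) to the later (April 24, 2179):
June 2178: 30 − 8 = 22 days remain.
Then 9 full months totalling 274 days.
April 1–24, 2179: 24 days.
Total: 22 + 274 + 24 = 320 days.
320 mod 7 = 5, so 5 days before Saturday is Monday.

Monday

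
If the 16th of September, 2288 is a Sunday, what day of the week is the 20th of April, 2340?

From September 16, 2288 to September 16, 2339: 51 years, of which 11 contain a Feb 29 — 40×365 + 11×366 = 18626 days.
(2300 is not a leap year (divisible by 100 but not 400).)
September 2339: 30 − 16 = 14 days remain.
Then October (31), November (30), December (31), January (31), February 2340 (29), March (31): 31 + 30 + 31 + 31 + 29 + 31 = 183 days.
April 1–20, 2340: 20 days.
Residual: 217 days.
Total: 18843 days.
18843 mod 7 = 6, so 6 days after Sunday is Saturday.

Saturday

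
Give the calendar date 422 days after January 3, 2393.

March 1, 2394

Count 422 days after January 3, 2393:
January 2393: 31 − 3 = 28 days remain.
Then 13 full months totalling 393 days.
March 1, 2394: 1 day.
Total: 28 + 393 + 1 = 422 days.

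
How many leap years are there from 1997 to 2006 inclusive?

2

Years divisible by 4 in [1997, 2006]: 2000, 2004.
2000 is divisible by 400, so still leap.
No century exceptions apply. Count: 2.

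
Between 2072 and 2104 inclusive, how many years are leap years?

8

Years divisible by 4 in [2072, 2104]: 2072, 2076, 2080, 2084, 2088, 2092, 2096, 2100, 2104.
Of these, 2100 is divisible by 100 but not 400, so not leap.
Leap years: 9 − 1 = 8.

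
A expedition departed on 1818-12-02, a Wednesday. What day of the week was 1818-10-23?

Count forward from the earlier date (October 23, 1818) to the later (December 2, 1818):
October 1818: 31 − 23 = 8 days remain.
Then November (30): 30 days.
December 1–2, 1818: 2 days.
Total: 8 + 30 + 2 = 40 days.
40 mod 7 = 5, so 5 days before Wednesday is Friday.

Friday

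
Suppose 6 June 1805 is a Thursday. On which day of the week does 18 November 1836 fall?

Day-of-year of June 6, 1805: 157.
Day-of-year of November 18, 1836: 323.
1805 has 365 days, so 365 − 157 = 208 days remain in 1805.
Full years 1806–1835: 23 common + 7 leap = 23×365 + 7×366 = 10957 days.
Total: 208 + 10957 + 323 = 11488 days.
11488 mod 7 = 1, so 1 day after Thursday is Friday.

Friday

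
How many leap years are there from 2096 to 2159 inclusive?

Years divisible by 4: 2096, 2100, …, 2156 — 16 in all.
Of these, 2100 is divisible by 100 but not 400, so not leap.
Leap years: 16 − 1 = 15.

15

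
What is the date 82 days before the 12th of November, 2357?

the 22nd of August, 2357

Count 82 days before November 12, 2357:
August 2357: 31 − 22 = 9 days remain.
Then September (30), October (31): 30 + 31 = 61 days.
November 1–12, 2357: 12 days.
Total: 9 + 61 + 12 = 82 days.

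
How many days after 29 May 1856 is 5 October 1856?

129

May 1856: 31 − 29 = 2 days remain.
Then June (30), July (31), August (31), September (30): 30 + 31 + 31 + 30 = 122 days.
October 1–5, 1856: 5 days.
Total: 2 + 122 + 5 = 129 days.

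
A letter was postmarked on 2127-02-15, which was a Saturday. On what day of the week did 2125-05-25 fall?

Friday

Count forward from the earlier date (May 25, 2125) to the later (February 15, 2127):
Day-of-year of May 25, 2125: 145.
Day-of-year of February 15, 2127: 46.
2125 has 365 days, so 365 − 145 = 220 days remain in 2125.
Full years: 2126: 365. Sum = 365.
Total: 220 + 365 + 46 = 631 days.
631 mod 7 = 1, so 1 day before Saturday is Friday.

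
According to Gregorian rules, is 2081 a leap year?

2081 is not a leap year.

No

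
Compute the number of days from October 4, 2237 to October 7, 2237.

3

Within October 2237: 7 − 4 = 3 days.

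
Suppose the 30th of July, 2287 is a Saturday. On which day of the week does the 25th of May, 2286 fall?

Tuesday

Count forward from the earlier date (May 25, 2286) to the later (July 30, 2287):
Day-of-year of May 25, 2286: 145.
Day-of-year of July 30, 2287: 211.
2286 has 365 days, so 365 − 145 = 220 days remain in 2286.
Total: 220 + 211 = 431 days.
431 mod 7 = 4, so 4 days before Saturday is Tuesday.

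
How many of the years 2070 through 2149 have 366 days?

19

Years divisible by 4: 2072, 2076, …, 2148 — 20 in all.
Of these, 2100 is divisible by 100 but not 400, so not leap.
Leap years: 20 − 1 = 19.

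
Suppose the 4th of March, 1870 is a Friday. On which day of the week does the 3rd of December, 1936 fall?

Thursday

From March 4, 1870 to March 4, 1936: 66 years, of which 16 contain a Feb 29 — 50×365 + 16×366 = 24106 days.
(1900 is not a leap year (divisible by 100 but not 400).)
March 1936: 31 − 4 = 27 days remain.
Then April (30), May (31), June (30), July (31), August (31), September (30), October (31), November (30): 30 + 31 + 30 + 31 + 31 + 30 + 31 + 30 = 244 days.
December 1–3, 1936: 3 days.
Residual: 274 days.
Total: 24380 days.
24380 mod 7 = 6, so 6 days after Friday is Thursday.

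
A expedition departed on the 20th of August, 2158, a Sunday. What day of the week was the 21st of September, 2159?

Day-of-year of August 20, 2158: 232.
Day-of-year of September 21, 2159: 264.
2158 has 365 days, so 365 − 232 = 133 days remain in 2158.
Total: 133 + 264 = 397 days.
397 mod 7 = 5, so 5 days after Sunday is Friday.

Friday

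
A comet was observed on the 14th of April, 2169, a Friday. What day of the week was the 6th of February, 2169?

Monday

Count forward from the earlier date (February 6, 2169) to the later (April 14, 2169):
February 2169: 28 − 6 = 22 days remain (2169 is not a leap year, so February has 28 days).
Then March (31): 31 days.
April 1–14, 2169: 14 days.
Total: 22 + 31 + 14 = 67 days.
67 mod 7 = 4, so 4 days before Friday is Monday.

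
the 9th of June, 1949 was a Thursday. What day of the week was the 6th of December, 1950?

June 1949: 30 − 9 = 21 days remain.
Then 17 full months totalling 518 days.
December 1–6, 1950: 6 days.
Total: 21 + 518 + 6 = 545 days.
545 mod 7 = 6, so 6 days after Thursday is Wednesday.

Wednesday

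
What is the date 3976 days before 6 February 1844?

19 March 1833

Count 3976 days before February 6, 1844:
From March 19, 1833 to March 19, 1843: 10 years, of which 2 contain a Feb 29 — 8×365 + 2×366 = 3652 days.
March 1843: 31 − 19 = 12 days remain.
Then 10 full months totalling 306 days.
February 1–6, 1844: 6 days (1844 is a leap year).
Residual: 324 days.
Total: 3976 days.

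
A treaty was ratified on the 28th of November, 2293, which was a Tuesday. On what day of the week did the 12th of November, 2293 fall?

Sunday

Count forward from the earlier date (November 12, 2293) to the later (November 28, 2293):
Within November 2293: 28 − 12 = 16 days.
16 mod 7 = 2, so 2 days before Tuesday is Sunday.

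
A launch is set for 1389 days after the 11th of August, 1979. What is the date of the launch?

the 31st of May, 1983

Count 1389 days after August 11, 1979:
August 11, 1979 → August 11, 1980: 366 days (1980 is a leap year).
August 11, 1980 → August 11, 1981: 365 days.
August 11, 1981 → August 11, 1982: 365 days.
August 1982: 31 − 11 = 20 days remain.
Then September (30), October (31), November (30), December (31), January (31), February 1983 (28), March (31), April (30): 30 + 31 + 30 + 31 + 31 + 28 + 31 + 30 = 242 days.
May 1–31, 1983: 31 days.
Residual: 293 days.
Total: 1389 days.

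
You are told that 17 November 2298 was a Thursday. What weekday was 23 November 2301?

Saturday

Day-of-year of November 17, 2298: 321.
Day-of-year of November 23, 2301: 327.
2298 has 365 days, so 365 − 321 = 44 days remain in 2298.
Full years: 2299: 365; 2300: 365. Sum = 730.
Total: 44 + 730 + 327 = 1101 days.
1101 mod 7 = 2, so 2 days after Thursday is Saturday.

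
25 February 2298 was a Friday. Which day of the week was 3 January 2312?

From February 25, 2298 to February 25, 2311: 13 years, of which 2 contain a Feb 29 — 11×365 + 2×366 = 4747 days.
(2300 is not a leap year (divisible by 100 but not 400).)
February 2311: 28 − 25 = 3 days remain (2311 is not a leap year, so February has 28 days).
Then 10 full months totalling 306 days.
January 1–3, 2312: 3 days.
Residual: 312 days.
Total: 5059 days.
5059 mod 7 = 5, so 5 days after Friday is Wednesday.

Wednesday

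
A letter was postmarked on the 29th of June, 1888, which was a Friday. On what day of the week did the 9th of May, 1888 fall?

Wednesday

Count forward from the earlier date (May 9, 1888) to the later (June 29, 1888):
May 1888: 31 − 9 = 22 days remain.
June 1–29, 1888: 29 days.
Total: 22 + 29 = 51 days.
51 mod 7 = 2, so 2 days before Friday is Wednesday.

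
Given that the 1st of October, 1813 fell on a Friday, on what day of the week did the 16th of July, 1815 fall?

October 1813: 31 − 1 = 30 days remain.
Then 20 full months totalling 607 days.
July 1–16, 1815: 16 days.
Total: 30 + 607 + 16 = 653 days.
653 mod 7 = 2, so 2 days after Friday is Sunday.

Sunday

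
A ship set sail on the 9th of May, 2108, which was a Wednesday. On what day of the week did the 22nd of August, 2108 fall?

May 2108: 31 − 9 = 22 days remain.
Then June (30), July (31): 30 + 31 = 61 days.
August 1–22, 2108: 22 days.
Total: 22 + 61 + 22 = 105 days.
105 is a multiple of 7, so the 22nd of August, 2108 falls on the same weekday: Wednesday.

Wednesday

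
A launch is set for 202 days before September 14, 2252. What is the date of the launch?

February 25, 2252

Count 202 days before September 14, 2252:
February 2252: 29 − 25 = 4 days remain (2252 is a leap year, so February has 29 days).
Then March (31), April (30), May (31), June (30), July (31), August (31): 31 + 30 + 31 + 30 + 31 + 31 = 184 days.
September 1–14, 2252: 14 days.
Total: 4 + 184 + 14 = 202 days.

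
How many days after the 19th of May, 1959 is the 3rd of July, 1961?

776

May 1959: 31 − 19 = 12 days remain.
Then 25 full months totalling 761 days.
July 1–3, 1961: 3 days.
Total: 12 + 761 + 3 = 776 days.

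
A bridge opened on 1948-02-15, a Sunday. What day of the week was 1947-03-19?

Wednesday

Count forward from the earlier date (March 19, 1947) to the later (February 15, 1948):
March 1947: 31 − 19 = 12 days remain.
Then 10 full months totalling 306 days.
February 1–15, 1948: 15 days (1948 is a leap year).
Residual: 333 days.
Total: 333 days.
333 mod 7 = 4, so 4 days before Sunday is Wednesday.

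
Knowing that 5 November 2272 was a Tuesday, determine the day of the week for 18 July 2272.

Thursday

Count forward from the earlier date (July 18, 2272) to the later (November 5, 2272):
July 2272: 31 − 18 = 13 days remain.
Then August (31), September (30), October (31): 31 + 30 + 31 = 92 days.
November 1–5, 2272: 5 days.
Total: 13 + 92 + 5 = 110 days.
110 mod 7 = 5, so 5 days before Tuesday is Thursday.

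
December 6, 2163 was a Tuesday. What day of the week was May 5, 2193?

Sunday

Day-of-year of December 6, 2163: 340.
Day-of-year of May 5, 2193: 125.
2163 has 365 days, so 365 − 340 = 25 days remain in 2163.
Full years 2164–2192: 21 common + 8 leap = 21×365 + 8×366 = 10593 days.
Total: 25 + 10593 + 125 = 10743 days.
10743 mod 7 = 5, so 5 days after Tuesday is Sunday.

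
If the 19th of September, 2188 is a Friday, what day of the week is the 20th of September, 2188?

Within September 2188: 20 − 19 = 1 day.
1 mod 7 = 1, so 1 day after Friday is Saturday.

Saturday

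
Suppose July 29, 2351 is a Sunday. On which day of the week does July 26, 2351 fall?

Count forward from the earlier date (July 26, 2351) to the later (July 29, 2351):
Within July 2351: 29 − 26 = 3 days.
3 mod 7 = 3, so 3 days before Sunday is Thursday.

Thursday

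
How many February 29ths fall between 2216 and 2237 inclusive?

Years divisible by 4 in [2216, 2237]: 2216, 2220, 2224, 2228, 2232, 2236.
No century exceptions apply. Count: 6.

6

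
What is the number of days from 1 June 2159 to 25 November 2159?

177

June 2159: 30 − 1 = 29 days remain.
Then July (31), August (31), September (30), October (31): 31 + 31 + 30 + 31 = 123 days.
November 1–25, 2159: 25 days.
Total: 29 + 123 + 25 = 177 days.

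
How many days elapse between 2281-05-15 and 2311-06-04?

Day-of-year of May 15, 2281: 135.
Day-of-year of June 4, 2311: 155.
2281 has 365 days, so 365 − 135 = 230 days remain in 2281.
Full years 2282–2310: 23 common + 6 leap = 23×365 + 6×366 = 10591 days.
Total: 230 + 10591 + 155 = 10976 days.

10976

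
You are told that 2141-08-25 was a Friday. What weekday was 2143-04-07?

Sunday

Day-of-year of August 25, 2141: 237.
Day-of-year of April 7, 2143: 97.
2141 has 365 days, so 365 − 237 = 128 days remain in 2141.
Full years: 2142: 365. Sum = 365.
Total: 128 + 365 + 97 = 590 days.
590 mod 7 = 2, so 2 days after Friday is Sunday.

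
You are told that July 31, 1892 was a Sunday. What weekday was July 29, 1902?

Tuesday

Day-of-year of July 31, 1892: 213.
Day-of-year of July 29, 1902: 210.
1892 has 366 days, so 366 − 213 = 153 days remain in 1892.
Full years 1893–1901: 8 common + 1 leap = 8×365 + 1×366 = 3286 days.
Total: 153 + 3286 + 210 = 3649 days.
3649 mod 7 = 2, so 2 days after Sunday is Tuesday.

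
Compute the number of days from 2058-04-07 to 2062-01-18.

1382

April 7, 2058 → April 7, 2059: 365 days.
April 7, 2059 → April 7, 2060: 366 days (2060 is a leap year).
April 7, 2060 → April 7, 2061: 365 days.
April 2061: 30 − 7 = 23 days remain.
Then May (31), June (30), July (31), August (31), September (30), October (31), November (30), December (31): 31 + 30 + 31 + 31 + 30 + 31 + 30 + 31 = 245 days.
January 1–18, 2062: 18 days.
Residual: 286 days.
Total: 1382 days.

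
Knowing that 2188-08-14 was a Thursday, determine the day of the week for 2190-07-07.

Wednesday

Day-of-year of August 14, 2188: 227.
Day-of-year of July 7, 2190: 188.
2188 has 366 days, so 366 − 227 = 139 days remain in 2188.
Full years: 2189: 365. Sum = 365.
Total: 139 + 365 + 188 = 692 days.
692 mod 7 = 6, so 6 days after Thursday is Wednesday.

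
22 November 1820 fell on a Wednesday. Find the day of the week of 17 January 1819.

Count forward from the earlier date (January 17, 1819) to the later (November 22, 1820):
January 17, 1819 → January 17, 1820: 365 days.
January 1820: 31 − 17 = 14 days remain.
Then 9 full months totalling 274 days.
November 1–22, 1820: 22 days.
Residual: 310 days.
Total: 675 days.
675 mod 7 = 3, so 3 days before Wednesday is Sunday.

Sunday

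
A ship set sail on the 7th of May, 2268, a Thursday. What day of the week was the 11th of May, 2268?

Within May 2268: 11 − 7 = 4 days.
4 mod 7 = 4, so 4 days after Thursday is Monday.

Monday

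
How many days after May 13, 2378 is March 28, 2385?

2511

May 13, 2378 → May 13, 2379: 365 days.
May 13, 2379 → May 13, 2380: 366 days (2380 is a leap year).
May 13, 2380 → May 13, 2381: 365 days.
May 13, 2381 → May 13, 2382: 365 days.
May 13, 2382 → May 13, 2383: 365 days.
May 13, 2383 → May 13, 2384: 366 days (2384 is a leap year).
May 2384: 31 − 13 = 18 days remain.
Then 9 full months totalling 273 days.
March 1–28, 2385: 28 days.
Residual: 319 days.
Total: 2511 days.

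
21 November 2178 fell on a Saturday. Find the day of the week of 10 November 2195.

Tuesday

From November 21, 2178 to November 21, 2194: 16 years, of which 4 contain a Feb 29 — 12×365 + 4×366 = 5844 days.
November 2194: 30 − 21 = 9 days remain.
Then 11 full months totalling 335 days.
November 1–10, 2195: 10 days.
Residual: 354 days.
Total: 6198 days.
6198 mod 7 = 3, so 3 days after Saturday is Tuesday.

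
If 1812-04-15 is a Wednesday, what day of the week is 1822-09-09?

Monday

Day-of-year of April 15, 1812: 106.
Day-of-year of September 9, 1822: 252.
1812 has 366 days, so 366 − 106 = 260 days remain in 1812.
Full years 1813–1821: 7 common + 2 leap = 7×365 + 2×366 = 3287 days.
Total: 260 + 3287 + 252 = 3799 days.
3799 mod 7 = 5, so 5 days after Wednesday is Monday.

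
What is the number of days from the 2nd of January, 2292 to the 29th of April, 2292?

118

January 2292: 31 − 2 = 29 days remain.
Then February 2292 (29), March (31): 29 + 31 = 60 days.
April 1–29, 2292: 29 days.
Total: 29 + 60 + 29 = 118 days.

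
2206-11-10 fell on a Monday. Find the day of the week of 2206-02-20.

Count forward from the earlier date (February 20, 2206) to the later (November 10, 2206):
February 2206: 28 − 20 = 8 days remain (2206 is not a leap year, so February has 28 days).
Then March (31), April (30), May (31), June (30), July (31), August (31), September (30), October (31): 31 + 30 + 31 + 30 + 31 + 31 + 30 + 31 = 245 days.
November 1–10, 2206: 10 days.
Total: 8 + 245 + 10 = 263 days.
263 mod 7 = 4, so 4 days before Monday is Thursday.

Thursday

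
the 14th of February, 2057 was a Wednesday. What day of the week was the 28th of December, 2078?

Wednesday

Day-of-year of February 14, 2057: 45.
Day-of-year of December 28, 2078: 362.
2057 has 365 days, so 365 − 45 = 320 days remain in 2057.
Full years 2058–2077: 15 common + 5 leap = 15×365 + 5×366 = 7305 days.
Total: 320 + 7305 + 362 = 7987 days.
7987 is a multiple of 7, so the 28th of December, 2078 falls on the same weekday: Wednesday.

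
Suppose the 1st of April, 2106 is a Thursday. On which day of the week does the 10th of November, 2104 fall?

Count forward from the earlier date (November 10, 2104) to the later (April 1, 2106):
Day-of-year of November 10, 2104: 315.
Day-of-year of April 1, 2106: 91.
2104 has 366 days, so 366 − 315 = 51 days remain in 2104.
Full years: 2105: 365. Sum = 365.
Total: 51 + 365 + 91 = 507 days.
507 mod 7 = 3, so 3 days before Thursday is Monday.

Monday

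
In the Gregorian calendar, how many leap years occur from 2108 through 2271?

Years divisible by 4: 2108, 2112, …, 2268 — 41 in all.
Of these, 2200 is divisible by 100 but not 400, so not leap.
Leap years: 41 − 1 = 40.

40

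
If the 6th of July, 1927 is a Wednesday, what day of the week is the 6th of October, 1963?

Day-of-year of July 6, 1927: 187.
Day-of-year of October 6, 1963: 279.
1927 has 365 days, so 365 − 187 = 178 days remain in 1927.
Full years 1928–1962: 26 common + 9 leap = 26×365 + 9×366 = 12784 days.
Total: 178 + 12784 + 279 = 13241 days.
13241 mod 7 = 4, so 4 days after Wednesday is Sunday.

Sunday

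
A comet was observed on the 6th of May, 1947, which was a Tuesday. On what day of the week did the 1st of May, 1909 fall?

Saturday

Count forward from the earlier date (May 1, 1909) to the later (May 6, 1947):
Day-of-year of May 1, 1909: 121.
Day-of-year of May 6, 1947: 126.
1909 has 365 days, so 365 − 121 = 244 days remain in 1909.
Full years 1910–1946: 28 common + 9 leap = 28×365 + 9×366 = 13514 days.
Total: 244 + 13514 + 126 = 13884 days.
13884 mod 7 = 3, so 3 days before Tuesday is Saturday.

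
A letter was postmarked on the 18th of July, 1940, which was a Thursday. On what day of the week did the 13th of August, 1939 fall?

Count forward from the earlier date (August 13, 1939) to the later (July 18, 1940):
August 1939: 31 − 13 = 18 days remain.
Then 10 full months totalling 304 days.
July 1–18, 1940: 18 days.
Total: 18 + 304 + 18 = 340 days.
340 mod 7 = 4, so 4 days before Thursday is Sunday.

Sunday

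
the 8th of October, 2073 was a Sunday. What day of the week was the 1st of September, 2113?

Friday

From October 8, 2073 to October 8, 2112: 39 years, of which 9 contain a Feb 29 — 30×365 + 9×366 = 14244 days.
(2100 is not a leap year (divisible by 100 but not 400).)
October 2112: 31 − 8 = 23 days remain.
Then 10 full months totalling 304 days.
September 1, 2113: 1 day.
Residual: 328 days.
Total: 14572 days.
14572 mod 7 = 5, so 5 days after Sunday is Friday.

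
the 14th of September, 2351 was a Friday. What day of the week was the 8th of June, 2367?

From September 14, 2351 to September 14, 2366: 15 years, of which 4 contain a Feb 29 — 11×365 + 4×366 = 5479 days.
September 2366: 30 − 14 = 16 days remain.
Then October (31), November (30), December (31), January (31), February 2367 (28), March (31), April (30), May (31): 31 + 30 + 31 + 31 + 28 + 31 + 30 + 31 = 243 days.
June 1–8, 2367: 8 days.
Residual: 267 days.
Total: 5746 days.
5746 mod 7 = 6, so 6 days after Friday is Thursday.

Thursday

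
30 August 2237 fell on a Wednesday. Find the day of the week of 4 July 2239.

Thursday

August 2237: 31 − 30 = 1 day remains.
Then 22 full months totalling 668 days.
July 1–4, 2239: 4 days.
Total: 1 + 668 + 4 = 673 days.
673 mod 7 = 1, so 1 day after Wednesday is Thursday.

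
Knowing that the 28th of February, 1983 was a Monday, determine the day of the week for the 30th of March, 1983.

February 1983: 28 − 28 = 0 days remain (1983 is not a leap year, so February has 28 days).
March 1–30, 1983: 30 days.
Total: 0 + 30 = 30 days.
30 mod 7 = 2, so 2 days after Monday is Wednesday.

Wednesday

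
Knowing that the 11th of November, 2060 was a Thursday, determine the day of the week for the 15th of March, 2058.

Count forward from the earlier date (March 15, 2058) to the later (November 11, 2060):
Day-of-year of March 15, 2058: 74.
Day-of-year of November 11, 2060: 316.
2058 has 365 days, so 365 − 74 = 291 days remain in 2058.
Full years: 2059: 365. Sum = 365.
Total: 291 + 365 + 316 = 972 days.
972 mod 7 = 6, so 6 days before Thursday is Friday.

Friday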